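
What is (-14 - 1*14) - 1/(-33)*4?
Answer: -920/33 ≈ -27.879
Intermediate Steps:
(-14 - 1*14) - 1/(-33)*4 = (-14 - 14) - 1*(-1/33)*4 = -28 + (1/33)*4 = -28 + 4/33 = -920/33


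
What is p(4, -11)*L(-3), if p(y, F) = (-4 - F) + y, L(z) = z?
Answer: -33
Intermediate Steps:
p(y, F) = -4 + y - F
p(4, -11)*L(-3) = (-4 + 4 - 1*(-11))*(-3) = (-4 + 4 + 11)*(-3) = 11*(-3) = -33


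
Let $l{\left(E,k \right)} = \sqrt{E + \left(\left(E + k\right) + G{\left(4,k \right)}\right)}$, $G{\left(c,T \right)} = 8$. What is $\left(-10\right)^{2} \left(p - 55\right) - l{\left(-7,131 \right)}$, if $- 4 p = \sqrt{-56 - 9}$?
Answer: $-5500 - 5 \sqrt{5} - 25 i \sqrt{65} \approx -5511.2 - 201.56 i$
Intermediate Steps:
$p = - \frac{i \sqrt{65}}{4}$ ($p = - \frac{\sqrt{-56 - 9}}{4} = - \frac{\sqrt{-65}}{4} = - \frac{i \sqrt{65}}{4} \approx - 2.0156 i$)
$l{\left(E,k \right)} = \sqrt{8 + k + 2 E}$ ($l{\left(E,k \right)} = \sqrt{E + \left(\left(E + k\right) + 8\right)} = \sqrt{E + \left(8 + E + k\right)} = \sqrt{8 + k + 2 E}$)
$\left(-10\right)^{2} \left(p - 55\right) - l{\left(-7,131 \right)} = \left(-10\right)^{2} \left(- \frac{i \sqrt{65}}{4} - 55\right) - \sqrt{8 + 131 + 2 \left(-7\right)} = 100 \left(-55 - \frac{i \sqrt{65}}{4}\right) - \sqrt{8 + 131 - 14} = \left(-5500 - 25 i \sqrt{65}\right) - \sqrt{125} = \left(-5500 - 25 i \sqrt{65}\right) - 5 \sqrt{5} = -5500 - 5 \sqrt{5} - 25 i \sqrt{65}$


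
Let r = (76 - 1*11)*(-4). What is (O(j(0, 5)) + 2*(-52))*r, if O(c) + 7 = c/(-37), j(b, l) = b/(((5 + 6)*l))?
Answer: 28860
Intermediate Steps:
r = -260 (r = (76 - 11)*(-4) = 65*(-4) = -260)
j(b, l) = b/(11*l) (j(b, l) = b/((11*l)) = b*(1/(11*l)) = b/(11*l))
O(c) = -7 - c/37 (O(c) = -7 + c/(-37) = -7 + c*(-1/37) = -7 - c/37)
(O(j(0, 5)) + 2*(-52))*r = ((-7 - 0/(407*5)) + 2*(-52))*(-260) = ((-7 - 0/(407*5)) - 104)*(-260) = ((-7 - 1/37*0) - 104)*(-260) = ((-7 + 0) - 104)*(-260) = (-7 - 104)*(-260) = -111*(-260) = 28860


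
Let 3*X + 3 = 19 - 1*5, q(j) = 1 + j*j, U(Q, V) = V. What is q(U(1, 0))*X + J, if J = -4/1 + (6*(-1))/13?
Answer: -31/39 ≈ -0.79487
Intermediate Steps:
q(j) = 1 + j²
X = 11/3 (X = -1 + (19 - 1*5)/3 = -1 + (19 - 5)/3 = -1 + (⅓)*14 = -1 + 14/3 = 11/3 ≈ 3.6667)
J = -58/13 (J = -4*1 - 6*1/13 = -4 - 6/13 = -58/13 ≈ -4.4615)
q(U(1, 0))*X + J = (1 + 0²)*(11/3) - 58/13 = (1 + 0)*(11/3) - 58/13 = 1*(11/3) - 58/13 = 11/3 - 58/13 = -31/39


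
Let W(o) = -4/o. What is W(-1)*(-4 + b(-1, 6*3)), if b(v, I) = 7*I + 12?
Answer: 536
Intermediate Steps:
b(v, I) = 12 + 7*I
W(-1)*(-4 + b(-1, 6*3)) = (-4/(-1))*(-4 + (12 + 7*(6*3))) = (-4*(-1))*(-4 + (12 + 7*18)) = 4*(-4 + (12 + 126)) = 4*(-4 + 138) = 4*134 = 536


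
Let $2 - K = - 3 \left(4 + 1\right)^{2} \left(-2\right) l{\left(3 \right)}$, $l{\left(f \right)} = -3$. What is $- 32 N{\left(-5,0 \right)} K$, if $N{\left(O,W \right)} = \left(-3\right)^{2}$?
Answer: $-130176$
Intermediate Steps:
$N{\left(O,W \right)} = 9$
$K = 452$ ($K = 2 - - 3 \left(4 + 1\right)^{2} \left(-2\right) \left(-3\right) = 2 - - 3 \cdot 5^{2} \left(-2\right) \left(-3\right) = 2 - - 3 \cdot 25 \left(-2\right) \left(-3\right) = 2 - \left(-3\right) \left(-50\right) \left(-3\right) = 2 - 150 \left(-3\right) = 2 - -450 = 2 + 450 = 452$)
$- 32 N{\left(-5,0 \right)} K = \left(-32\right) 9 \cdot 452 = \left(-288\right) 452 = -130176$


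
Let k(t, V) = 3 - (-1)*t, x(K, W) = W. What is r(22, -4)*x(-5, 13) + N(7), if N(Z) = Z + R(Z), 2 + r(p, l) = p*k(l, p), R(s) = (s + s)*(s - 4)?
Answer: -263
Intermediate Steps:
k(t, V) = 3 + t
R(s) = 2*s*(-4 + s) (R(s) = (2*s)*(-4 + s) = 2*s*(-4 + s))
r(p, l) = -2 + p*(3 + l)
N(Z) = Z + 2*Z*(-4 + Z)
r(22, -4)*x(-5, 13) + N(7) = (-2 + 22*(3 - 4))*13 + 7*(-7 + 2*7) = (-2 + 22*(-1))*13 + 7*(-7 + 14) = (-2 - 22)*13 + 7*7 = -24*13 + 49 = -312 + 49 = -263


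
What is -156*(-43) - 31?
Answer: 6677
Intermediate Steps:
-156*(-43) - 31 = 6708 - 31 = 6677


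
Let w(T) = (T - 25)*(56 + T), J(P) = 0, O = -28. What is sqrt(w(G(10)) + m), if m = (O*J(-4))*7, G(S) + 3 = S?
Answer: 9*I*sqrt(14) ≈ 33.675*I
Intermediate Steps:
G(S) = -3 + S
w(T) = (-25 + T)*(56 + T)
m = 0 (m = -28*0*7 = 0*7 = 0)
sqrt(w(G(10)) + m) = sqrt((-1400 + (-3 + 10)**2 + 31*(-3 + 10)) + 0) = sqrt((-1400 + 7**2 + 31*7) + 0) = sqrt((-1400 + 49 + 217) + 0) = sqrt(-1134 + 0) = sqrt(-1134) = 9*I*sqrt(14)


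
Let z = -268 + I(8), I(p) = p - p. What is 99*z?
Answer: -26532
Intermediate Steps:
I(p) = 0
z = -268 (z = -268 + 0 = -268)
99*z = 99*(-268) = -26532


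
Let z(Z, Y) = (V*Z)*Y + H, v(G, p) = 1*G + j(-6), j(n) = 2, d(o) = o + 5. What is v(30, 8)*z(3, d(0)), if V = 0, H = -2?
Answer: -64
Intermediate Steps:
d(o) = 5 + o
v(G, p) = 2 + G (v(G, p) = 1*G + 2 = G + 2 = 2 + G)
z(Z, Y) = -2 (z(Z, Y) = (0*Z)*Y - 2 = 0*Y - 2 = 0 - 2 = -2)
v(30, 8)*z(3, d(0)) = (2 + 30)*(-2) = 32*(-2) = -64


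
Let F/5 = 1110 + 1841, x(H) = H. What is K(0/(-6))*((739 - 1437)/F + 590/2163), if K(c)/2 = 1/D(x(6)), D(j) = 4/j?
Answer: 7195676/10638355 ≈ 0.67639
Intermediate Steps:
F = 14755 (F = 5*(1110 + 1841) = 5*2951 = 14755)
K(c) = 3 (K(c) = 2/((4/6)) = 2/((4*(1/6))) = 2/(2/3) = 2*(3/2) = 3)
K(0/(-6))*((739 - 1437)/F + 590/2163) = 3*((739 - 1437)/14755 + 590/2163) = 3*(-698*1/14755 + 590*(1/2163)) = 3*(-698/14755 + 590/2163) = 3*(7195676/31915065) = 7195676/10638355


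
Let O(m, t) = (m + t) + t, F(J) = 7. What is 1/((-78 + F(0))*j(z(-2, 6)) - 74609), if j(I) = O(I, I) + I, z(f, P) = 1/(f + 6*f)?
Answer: -7/522121 ≈ -1.3407e-5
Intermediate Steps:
O(m, t) = m + 2*t
z(f, P) = 1/(7*f)
j(I) = 4*I (j(I) = (I + 2*I) + I = 3*I + I = 4*I)
1/((-78 + F(0))*j(z(-2, 6)) - 74609) = 1/((-78 + 7)*(4*((⅐)/(-2))) - 74609) = 1/(-284*(⅐)*(-½) - 74609) = 1/(-284*(-1)/14 - 74609) = 1/(-71*(-2/7) - 74609) = 1/(142/7 - 74609) = 1/(-522121/7) = -7/522121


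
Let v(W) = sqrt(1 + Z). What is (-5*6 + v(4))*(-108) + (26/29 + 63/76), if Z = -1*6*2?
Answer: 7144763/2204 - 108*I*sqrt(11) ≈ 3241.7 - 358.2*I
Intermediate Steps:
Z = -12 (Z = -6*2 = -12)
v(W) = I*sqrt(11) (v(W) = sqrt(1 - 12) = sqrt(-11) = I*sqrt(11))
(-5*6 + v(4))*(-108) + (26/29 + 63/76) = (-5*6 + I*sqrt(11))*(-108) + (26/29 + 63/76) = (-30 + I*sqrt(11))*(-108) + (26*(1/29) + 63*(1/76)) = (3240 - 108*I*sqrt(11)) + (26/29 + 63/76) = (3240 - 108*I*sqrt(11)) + 3803/2204 = 7144763/2204 - 108*I*sqrt(11)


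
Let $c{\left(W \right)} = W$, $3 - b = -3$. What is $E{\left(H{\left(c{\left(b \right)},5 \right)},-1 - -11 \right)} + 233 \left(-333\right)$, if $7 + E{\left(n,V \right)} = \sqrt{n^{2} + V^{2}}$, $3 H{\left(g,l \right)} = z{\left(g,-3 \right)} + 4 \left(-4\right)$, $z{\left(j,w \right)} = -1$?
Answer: $-77596 + \frac{\sqrt{1189}}{3} \approx -77585.0$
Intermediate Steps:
$b = 6$ ($b = 3 - -3 = 3 + 3 = 6$)
$H{\left(g,l \right)} = - \frac{17}{3}$ ($H{\left(g,l \right)} = \frac{-1 + 4 \left(-4\right)}{3} = \frac{-1 - 16}{3} = \frac{1}{3} \left(-17\right) = - \frac{17}{3}$)
$E{\left(n,V \right)} = -7 + \sqrt{V^{2} + n^{2}}$ ($E{\left(n,V \right)} = -7 + \sqrt{n^{2} + V^{2}} = -7 + \sqrt{V^{2} + n^{2}}$)
$E{\left(H{\left(c{\left(b \right)},5 \right)},-1 - -11 \right)} + 233 \left(-333\right) = \left(-7 + \sqrt{\left(-1 - -11\right)^{2} + \left(- \frac{17}{3}\right)^{2}}\right) + 233 \left(-333\right) = \left(-7 + \sqrt{\left(-1 + 11\right)^{2} + \frac{289}{9}}\right) - 77589 = \left(-7 + \sqrt{10^{2} + \frac{289}{9}}\right) - 77589 = \left(-7 + \sqrt{100 + \frac{289}{9}}\right) - 77589 = \left(-7 + \sqrt{\frac{1189}{9}}\right) - 77589 = \left(-7 + \frac{\sqrt{1189}}{3}\right) - 77589 = -77596 + \frac{\sqrt{1189}}{3}$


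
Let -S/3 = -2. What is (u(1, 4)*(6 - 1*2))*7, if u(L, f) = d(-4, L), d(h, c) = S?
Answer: 168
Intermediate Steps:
S = 6 (S = -3*(-2) = 6)
d(h, c) = 6
u(L, f) = 6
(u(1, 4)*(6 - 1*2))*7 = (6*(6 - 1*2))*7 = (6*(6 - 2))*7 = (6*4)*7 = 24*7 = 168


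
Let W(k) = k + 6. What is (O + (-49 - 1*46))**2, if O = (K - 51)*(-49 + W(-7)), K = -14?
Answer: 9954025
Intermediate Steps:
W(k) = 6 + k
O = 3250 (O = (-14 - 51)*(-49 + (6 - 7)) = -65*(-49 - 1) = -65*(-50) = 3250)
(O + (-49 - 1*46))**2 = (3250 + (-49 - 1*46))**2 = (3250 + (-49 - 46))**2 = (3250 - 95)**2 = 3155**2 = 9954025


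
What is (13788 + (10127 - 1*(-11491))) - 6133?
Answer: 29273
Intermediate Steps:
(13788 + (10127 - 1*(-11491))) - 6133 = (13788 + (10127 + 11491)) - 6133 = (13788 + 21618) - 6133 = 35406 - 6133 = 29273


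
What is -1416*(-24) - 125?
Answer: 33859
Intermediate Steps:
-1416*(-24) - 125 = -177*(-192) - 125 = 33984 - 125 = 33859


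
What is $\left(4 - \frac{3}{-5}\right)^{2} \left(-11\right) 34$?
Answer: $- \frac{197846}{25} \approx -7913.8$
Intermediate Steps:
$\left(4 - \frac{3}{-5}\right)^{2} \left(-11\right) 34 = \left(4 - - \frac{3}{5}\right)^{2} \left(-11\right) 34 = \left(4 + \frac{3}{5}\right)^{2} \left(-11\right) 34 = \left(\frac{23}{5}\right)^{2} \left(-11\right) 34 = \frac{529}{25} \left(-11\right) 34 = \left(- \frac{5819}{25}\right) 34 = - \frac{197846}{25}$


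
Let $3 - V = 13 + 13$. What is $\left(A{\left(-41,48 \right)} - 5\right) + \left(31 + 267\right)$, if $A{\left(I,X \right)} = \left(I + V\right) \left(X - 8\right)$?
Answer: $-2267$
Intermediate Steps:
$V = -23$ ($V = 3 - \left(13 + 13\right) = 3 - 26 = -23$)
$A{\left(I,X \right)} = \left(-23 + I\right) \left(-8 + X\right)$ ($A{\left(I,X \right)} = \left(I - 23\right) \left(X - 8\right) = \left(-23 + I\right) \left(-8 + X\right)$)
$\left(A{\left(-41,48 \right)} - 5\right) + \left(31 + 267\right) = \left(\left(184 - 1104 - -328 - 1968\right) - 5\right) + \left(31 + 267\right) = \left(\left(184 - 1104 + 328 - 1968\right) - 5\right) + 298 = \left(-2560 - 5\right) + 298 = -2565 + 298 = -2267$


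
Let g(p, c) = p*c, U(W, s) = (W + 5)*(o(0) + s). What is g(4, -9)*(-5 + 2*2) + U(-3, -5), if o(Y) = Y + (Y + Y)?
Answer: 26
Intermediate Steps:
o(Y) = 3*Y (o(Y) = Y + 2*Y = 3*Y)
U(W, s) = s*(5 + W) (U(W, s) = (W + 5)*(3*0 + s) = (5 + W)*(0 + s) = (5 + W)*s = s*(5 + W))
g(p, c) = c*p
g(4, -9)*(-5 + 2*2) + U(-3, -5) = (-9*4)*(-5 + 2*2) - 5*(5 - 3) = -36*(-5 + 4) - 5*2 = -36*(-1) - 10 = 36 - 10 = 26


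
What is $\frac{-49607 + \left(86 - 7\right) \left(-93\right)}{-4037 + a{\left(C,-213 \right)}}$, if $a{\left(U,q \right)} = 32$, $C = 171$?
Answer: $\frac{56954}{4005} \approx 14.221$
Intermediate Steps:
$\frac{-49607 + \left(86 - 7\right) \left(-93\right)}{-4037 + a{\left(C,-213 \right)}} = \frac{-49607 + \left(86 - 7\right) \left(-93\right)}{-4037 + 32} = \frac{-49607 + 79 \left(-93\right)}{-4005} = \left(-49607 - 7347\right) \left(- \frac{1}{4005}\right) = \left(-56954\right) \left(- \frac{1}{4005}\right) = \frac{56954}{4005}$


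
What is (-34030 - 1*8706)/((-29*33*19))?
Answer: 42736/18183 ≈ 2.3503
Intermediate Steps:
(-34030 - 1*8706)/((-29*33*19)) = (-34030 - 8706)/((-957*19)) = -42736/(-18183) = -42736*(-1/18183) = 42736/18183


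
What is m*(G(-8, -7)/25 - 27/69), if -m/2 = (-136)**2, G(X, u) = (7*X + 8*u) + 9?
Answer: 95957248/575 ≈ 1.6688e+5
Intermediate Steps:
G(X, u) = 9 + 7*X + 8*u
m = -36992 (m = -2*(-136)**2 = -2*18496 = -36992)
m*(G(-8, -7)/25 - 27/69) = -36992*((9 + 7*(-8) + 8*(-7))/25 - 27/69) = -36992*((9 - 56 - 56)*(1/25) - 27*1/69) = -36992*(-103*1/25 - 9/23) = -36992*(-103/25 - 9/23) = -36992*(-2594/575) = 95957248/575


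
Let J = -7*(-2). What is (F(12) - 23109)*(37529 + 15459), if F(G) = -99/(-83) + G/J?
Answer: -711371212344/581 ≈ -1.2244e+9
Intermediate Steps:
J = 14
F(G) = 99/83 + G/14 (F(G) = -99/(-83) + G/14 = -99*(-1/83) + G*(1/14) = 99/83 + G/14)
(F(12) - 23109)*(37529 + 15459) = ((99/83 + (1/14)*12) - 23109)*(37529 + 15459) = ((99/83 + 6/7) - 23109)*52988 = (1191/581 - 23109)*52988 = -13425138/581*52988 = -711371212344/581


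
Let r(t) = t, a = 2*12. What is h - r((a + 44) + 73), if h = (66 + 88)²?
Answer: 23575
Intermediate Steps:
a = 24
h = 23716 (h = 154² = 23716)
h - r((a + 44) + 73) = 23716 - ((24 + 44) + 73) = 23716 - (68 + 73) = 23716 - 1*141 = 23716 - 141 = 23575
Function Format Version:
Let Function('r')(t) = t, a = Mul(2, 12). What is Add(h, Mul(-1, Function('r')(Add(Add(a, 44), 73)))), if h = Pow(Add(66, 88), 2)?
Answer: 23575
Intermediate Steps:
a = 24
h = 23716 (h = Pow(154, 2) = 23716)
Add(h, Mul(-1, Function('r')(Add(Add(a, 44), 73)))) = Add(23716, Mul(-1, Add(Add(24, 44), 73))) = Add(23716, Mul(-1, Add(68, 73))) = Add(23716, Mul(-1, 141)) = Add(23716, -141) = 23575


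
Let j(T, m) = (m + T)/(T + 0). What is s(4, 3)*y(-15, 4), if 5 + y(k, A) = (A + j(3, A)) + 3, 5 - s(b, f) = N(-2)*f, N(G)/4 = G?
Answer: 377/3 ≈ 125.67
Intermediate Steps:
N(G) = 4*G
s(b, f) = 5 + 8*f (s(b, f) = 5 - 4*(-2)*f = 5 - (-8)*f = 5 + 8*f)
j(T, m) = (T + m)/T
y(k, A) = -1 + 4*A/3 (y(k, A) = -5 + ((A + (3 + A)/3) + 3) = -5 + ((A + (1 + A/3)) + 3) = -5 + ((1 + 4*A/3) + 3) = -5 + (4 + 4*A/3) = -1 + 4*A/3)
s(4, 3)*y(-15, 4) = (5 + 8*3)*(-1 + (4/3)*4) = (5 + 24)*(-1 + 16/3) = 29*(13/3) = 377/3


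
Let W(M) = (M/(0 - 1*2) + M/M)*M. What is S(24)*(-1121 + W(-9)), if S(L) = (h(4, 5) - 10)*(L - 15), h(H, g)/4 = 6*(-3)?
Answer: 863829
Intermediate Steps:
h(H, g) = -72 (h(H, g) = 4*(6*(-3)) = 4*(-18) = -72)
S(L) = 1230 - 82*L (S(L) = (-72 - 10)*(L - 15) = -82*(-15 + L) = 1230 - 82*L)
W(M) = M*(1 - M/2) (W(M) = (M/(0 - 2) + 1)*M = (M/(-2) + 1)*M = (M*(-1/2) + 1)*M = (-M/2 + 1)*M = (1 - M/2)*M = M*(1 - M/2))
S(24)*(-1121 + W(-9)) = (1230 - 82*24)*(-1121 + (1/2)*(-9)*(2 - 1*(-9))) = (1230 - 1968)*(-1121 + (1/2)*(-9)*(2 + 9)) = -738*(-1121 + (1/2)*(-9)*11) = -738*(-1121 - 99/2) = -738*(-2341/2) = 863829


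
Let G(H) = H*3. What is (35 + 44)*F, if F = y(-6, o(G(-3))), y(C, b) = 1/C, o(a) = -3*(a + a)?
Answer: -79/6 ≈ -13.167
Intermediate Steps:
G(H) = 3*H
o(a) = -6*a
F = -⅙ (F = 1/(-6) = -⅙ ≈ -0.16667)
(35 + 44)*F = (35 + 44)*(-⅙) = 79*(-⅙) = -79/6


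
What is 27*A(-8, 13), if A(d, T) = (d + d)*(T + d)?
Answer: -2160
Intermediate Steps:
A(d, T) = 2*d*(T + d) (A(d, T) = (2*d)*(T + d) = 2*d*(T + d))
27*A(-8, 13) = 27*(2*(-8)*(13 - 8)) = 27*(2*(-8)*5) = 27*(-80) = -2160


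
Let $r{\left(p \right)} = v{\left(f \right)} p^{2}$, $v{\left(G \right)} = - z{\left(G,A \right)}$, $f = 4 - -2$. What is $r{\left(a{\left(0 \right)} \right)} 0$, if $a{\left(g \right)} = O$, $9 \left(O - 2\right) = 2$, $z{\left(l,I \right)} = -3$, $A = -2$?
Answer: $0$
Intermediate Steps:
$O = \frac{20}{9}$ ($O = 2 + \frac{1}{9} \cdot 2 = 2 + \frac{2}{9} = \frac{20}{9} \approx 2.2222$)
$a{\left(g \right)} = \frac{20}{9}$
$f = 6$ ($f = 4 + 2 = 6$)
$v{\left(G \right)} = 3$ ($v{\left(G \right)} = \left(-1\right) \left(-3\right) = 3$)
$r{\left(p \right)} = 3 p^{2}$
$r{\left(a{\left(0 \right)} \right)} 0 = 3 \left(\frac{20}{9}\right)^{2} \cdot 0 = 3 \cdot \frac{400}{81} \cdot 0 = \frac{400}{27} \cdot 0 = 0$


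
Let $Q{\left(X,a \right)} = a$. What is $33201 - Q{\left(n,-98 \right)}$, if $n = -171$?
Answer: $33299$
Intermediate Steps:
$33201 - Q{\left(n,-98 \right)} = 33201 - -98 = 33201 + 98 = 33299$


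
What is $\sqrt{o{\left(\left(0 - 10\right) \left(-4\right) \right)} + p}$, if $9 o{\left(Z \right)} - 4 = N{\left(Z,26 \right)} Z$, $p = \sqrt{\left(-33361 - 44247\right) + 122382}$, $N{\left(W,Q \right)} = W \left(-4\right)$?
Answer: $\frac{\sqrt{-6396 + 9 \sqrt{44774}}}{3} \approx 22.34 i$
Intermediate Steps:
$N{\left(W,Q \right)} = - 4 W$
$p = \sqrt{44774}$ ($p = \sqrt{\left(-33361 - 44247\right) + 122382} = \sqrt{-77608 + 122382} = \sqrt{44774} \approx 211.6$)
$o{\left(Z \right)} = \frac{4}{9} - \frac{4 Z^{2}}{9}$ ($o{\left(Z \right)} = \frac{4}{9} + \frac{- 4 Z Z}{9} = \frac{4}{9} + \frac{\left(-4\right) Z^{2}}{9} = \frac{4}{9} - \frac{4 Z^{2}}{9}$)
$\sqrt{o{\left(\left(0 - 10\right) \left(-4\right) \right)} + p} = \sqrt{\left(\frac{4}{9} - \frac{4 \left(\left(0 - 10\right) \left(-4\right)\right)^{2}}{9}\right) + \sqrt{44774}} = \sqrt{\left(\frac{4}{9} - \frac{4 \left(\left(-10\right) \left(-4\right)\right)^{2}}{9}\right) + \sqrt{44774}} = \sqrt{\left(\frac{4}{9} - \frac{4 \cdot 40^{2}}{9}\right) + \sqrt{44774}} = \sqrt{\left(\frac{4}{9} - \frac{6400}{9}\right) + \sqrt{44774}} = \sqrt{- \frac{2132}{3} + \sqrt{44774}}$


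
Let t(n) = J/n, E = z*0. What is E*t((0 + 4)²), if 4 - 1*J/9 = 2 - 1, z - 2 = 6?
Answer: 0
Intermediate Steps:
z = 8 (z = 2 + 6 = 8)
J = 27 (J = 36 - 9*(2 - 1) = 36 - 9*1 = 36 - 9 = 27)
E = 0 (E = 8*0 = 0)
t(n) = 27/n
E*t((0 + 4)²) = 0*(27/((0 + 4)²)) = 0*(27/(4²)) = 0*(27/16) = 0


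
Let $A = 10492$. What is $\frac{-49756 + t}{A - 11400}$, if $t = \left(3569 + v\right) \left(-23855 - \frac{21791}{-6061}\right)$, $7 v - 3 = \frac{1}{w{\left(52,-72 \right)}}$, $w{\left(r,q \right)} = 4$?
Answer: $\frac{328564304687}{3502156} \approx 93818.0$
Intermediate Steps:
$v = \frac{13}{28}$ ($v = \frac{3}{7} + \frac{1}{7 \cdot 4} = \frac{3}{7} + \frac{1}{7} \cdot \frac{1}{4} = \frac{3}{7} + \frac{1}{28} = \frac{13}{28} \approx 0.46429$)
$t = - \frac{328372395795}{3857}$ ($t = \left(3569 + \frac{13}{28}\right) \left(-23855 - \frac{21791}{-6061}\right) = \frac{99945 \left(-23855 - - \frac{1981}{551}\right)}{28} = \frac{99945 \left(-23855 + \frac{1981}{551}\right)}{28} = \frac{99945}{28} \left(- \frac{13142124}{551}\right) = - \frac{328372395795}{3857} \approx -8.5137 \cdot 10^{7}$)
$\frac{-49756 + t}{A - 11400} = \frac{-49756 - \frac{328372395795}{3857}}{10492 - 11400} = - \frac{328564304687}{3857 \left(-908\right)} = \left(- \frac{328564304687}{3857}\right) \left(- \frac{1}{908}\right) = \frac{328564304687}{3502156}$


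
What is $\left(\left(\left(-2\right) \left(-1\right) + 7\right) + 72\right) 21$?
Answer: $1701$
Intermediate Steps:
$\left(\left(\left(-2\right) \left(-1\right) + 7\right) + 72\right) 21 = \left(\left(2 + 7\right) + 72\right) 21 = \left(9 + 72\right) 21 = 81 \cdot 21 = 1701$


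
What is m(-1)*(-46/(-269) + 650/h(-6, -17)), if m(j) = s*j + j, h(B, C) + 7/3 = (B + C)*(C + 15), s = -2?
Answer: 530576/35239 ≈ 15.057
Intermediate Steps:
h(B, C) = -7/3 + (15 + C)*(B + C) (h(B, C) = -7/3 + (B + C)*(C + 15) = -7/3 + (B + C)*(15 + C) = -7/3 + (15 + C)*(B + C))
m(j) = -j (m(j) = -2*j + j = -j)
m(-1)*(-46/(-269) + 650/h(-6, -17)) = (-1*(-1))*(-46/(-269) + 650/(-7/3 + (-17)**2 + 15*(-6) + 15*(-17) - 6*(-17))) = 1*(-46*(-1/269) + 650/(-7/3 + 289 - 90 - 255 + 102)) = 1*(46/269 + 650/(131/3)) = 1*(46/269 + 650*(3/131)) = 1*(46/269 + 1950/131) = 1*(530576/35239) = 530576/35239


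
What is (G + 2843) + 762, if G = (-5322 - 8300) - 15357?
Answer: -25374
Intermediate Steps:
G = -28979 (G = -13622 - 15357 = -28979)
(G + 2843) + 762 = (-28979 + 2843) + 762 = -26136 + 762 = -25374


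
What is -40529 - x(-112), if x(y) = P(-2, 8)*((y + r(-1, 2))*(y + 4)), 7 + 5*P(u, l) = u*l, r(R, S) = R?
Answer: 78047/5 ≈ 15609.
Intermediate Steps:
P(u, l) = -7/5 + l*u/5 (P(u, l) = -7/5 + (u*l)/5 = -7/5 + (l*u)/5 = -7/5 + l*u/5)
x(y) = -23*(-1 + y)*(4 + y)/5 (x(y) = (-7/5 + (⅕)*8*(-2))*((y - 1)*(y + 4)) = (-7/5 - 16/5)*((-1 + y)*(4 + y)) = -23*(-1 + y)*(4 + y)/5)
-40529 - x(-112) = -40529 - (92/5 - 69/5*(-112) - 23/5*(-112)²) = -40529 - (92/5 + 7728/5 - 23/5*12544) = -40529 - (92/5 + 7728/5 - 288512/5) = -40529 - 1*(-280692/5) = -40529 + 280692/5 = 78047/5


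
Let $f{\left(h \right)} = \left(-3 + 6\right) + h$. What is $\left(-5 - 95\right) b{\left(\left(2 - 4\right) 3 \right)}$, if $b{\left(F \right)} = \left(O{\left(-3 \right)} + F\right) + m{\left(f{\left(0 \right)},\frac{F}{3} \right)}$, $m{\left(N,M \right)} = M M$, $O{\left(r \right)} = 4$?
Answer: $-200$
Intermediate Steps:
$f{\left(h \right)} = 3 + h$
$m{\left(N,M \right)} = M^{2}$
$b{\left(F \right)} = 4 + F + \frac{F^{2}}{9}$ ($b{\left(F \right)} = \left(4 + F\right) + \left(\frac{F}{3}\right)^{2} = \left(4 + F\right) + \frac{F^{2}}{9} = 4 + F + \frac{F^{2}}{9}$)
$\left(-5 - 95\right) b{\left(\left(2 - 4\right) 3 \right)} = \left(-5 - 95\right) \left(4 + \left(2 - 4\right) 3 + \frac{\left(\left(2 - 4\right) 3\right)^{2}}{9}\right) = - 100 \left(4 - 6 + \frac{\left(\left(-2\right) 3\right)^{2}}{9}\right) = - 100 \left(4 - 6 + \frac{\left(-6\right)^{2}}{9}\right) = - 100 \left(4 - 6 + \frac{1}{9} \cdot 36\right) = - 100 \left(4 - 6 + 4\right) = \left(-100\right) 2 = -200$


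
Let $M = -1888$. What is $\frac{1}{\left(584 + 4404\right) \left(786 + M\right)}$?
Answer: $- \frac{1}{5496776} \approx -1.8192 \cdot 10^{-7}$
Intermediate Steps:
$\frac{1}{\left(584 + 4404\right) \left(786 + M\right)} = \frac{1}{\left(584 + 4404\right) \left(786 - 1888\right)} = \frac{1}{4988 \left(-1102\right)} = \frac{1}{-5496776} = - \frac{1}{5496776}$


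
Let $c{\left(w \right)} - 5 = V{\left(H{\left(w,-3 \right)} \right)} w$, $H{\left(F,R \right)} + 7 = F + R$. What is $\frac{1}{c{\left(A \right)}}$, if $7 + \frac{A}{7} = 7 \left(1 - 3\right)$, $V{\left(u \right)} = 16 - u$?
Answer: $- \frac{1}{25426} \approx -3.933 \cdot 10^{-5}$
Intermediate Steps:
$H{\left(F,R \right)} = -7 + F + R$ ($H{\left(F,R \right)} = -7 + \left(F + R\right) = -7 + F + R$)
$A = -147$ ($A = -49 + 7 \cdot 7 \left(1 - 3\right) = -49 + 7 \cdot 7 \left(-2\right) = -49 + 7 \left(-14\right) = -49 - 98 = -147$)
$c{\left(w \right)} = 5 + w \left(26 - w\right)$ ($c{\left(w \right)} = 5 + \left(16 - \left(-7 + w - 3\right)\right) w = 5 + \left(16 - \left(-10 + w\right)\right) w = 5 + \left(26 - w\right) w = 5 + w \left(26 - w\right)$)
$\frac{1}{c{\left(A \right)}} = \frac{1}{5 - - 147 \left(-26 - 147\right)} = \frac{1}{5 - \left(-147\right) \left(-173\right)} = \frac{1}{5 - 25431} = \frac{1}{-25426} = - \frac{1}{25426}$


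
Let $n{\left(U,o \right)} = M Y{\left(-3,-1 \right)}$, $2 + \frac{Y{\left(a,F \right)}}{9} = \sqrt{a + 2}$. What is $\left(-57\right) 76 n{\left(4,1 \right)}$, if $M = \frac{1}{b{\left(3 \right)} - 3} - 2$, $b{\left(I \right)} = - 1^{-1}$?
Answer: $-175446 + 87723 i \approx -1.7545 \cdot 10^{5} + 87723.0 i$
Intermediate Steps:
$Y{\left(a,F \right)} = -18 + 9 \sqrt{2 + a}$ ($Y{\left(a,F \right)} = -18 + 9 \sqrt{a + 2} = -18 + 9 \sqrt{2 + a}$)
$b{\left(I \right)} = -1$ ($b{\left(I \right)} = \left(-1\right) 1 = -1$)
$M = - \frac{9}{4}$ ($M = \frac{1}{-1 - 3} - 2 = \frac{1}{-4} - 2 = - \frac{1}{4} - 2 = - \frac{9}{4} \approx -2.25$)
$n{\left(U,o \right)} = \frac{81}{2} - \frac{81 i}{4}$ ($n{\left(U,o \right)} = - \frac{9 \left(-18 + 9 \sqrt{2 - 3}\right)}{4} = - \frac{9 \left(-18 + 9 \sqrt{-1}\right)}{4} = - \frac{9 \left(-18 + 9 i\right)}{4} = \frac{81}{2} - \frac{81 i}{4}$)
$\left(-57\right) 76 n{\left(4,1 \right)} = \left(-57\right) 76 \left(\frac{81}{2} - \frac{81 i}{4}\right) = - 4332 \left(\frac{81}{2} - \frac{81 i}{4}\right) = -175446 + 87723 i$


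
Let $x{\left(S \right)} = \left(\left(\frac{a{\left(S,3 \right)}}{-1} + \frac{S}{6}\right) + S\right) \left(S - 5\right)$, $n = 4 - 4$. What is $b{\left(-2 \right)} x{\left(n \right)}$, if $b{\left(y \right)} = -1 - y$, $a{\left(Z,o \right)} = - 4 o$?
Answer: $-60$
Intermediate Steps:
$n = 0$ ($n = 4 - 4 = 0$)
$x{\left(S \right)} = \left(-5 + S\right) \left(12 + \frac{7 S}{6}\right)$ ($x{\left(S \right)} = \left(\left(\frac{\left(-4\right) 3}{-1} + \frac{S}{6}\right) + S\right) \left(S - 5\right) = \left(\left(\left(-12\right) \left(-1\right) + S \frac{1}{6}\right) + S\right) \left(-5 + S\right) = \left(\left(12 + \frac{S}{6}\right) + S\right) \left(-5 + S\right) = \left(12 + \frac{7 S}{6}\right) \left(-5 + S\right) = \left(-5 + S\right) \left(12 + \frac{7 S}{6}\right)$)
$b{\left(-2 \right)} x{\left(n \right)} = \left(-1 - -2\right) \left(-60 + \frac{7 \cdot 0^{2}}{6} + \frac{37}{6} \cdot 0\right) = \left(-1 + 2\right) \left(-60 + \frac{7}{6} \cdot 0 + 0\right) = 1 \left(-60 + 0 + 0\right) = 1 \left(-60\right) = -60$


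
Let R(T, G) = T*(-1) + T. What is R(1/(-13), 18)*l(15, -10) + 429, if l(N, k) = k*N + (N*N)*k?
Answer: 429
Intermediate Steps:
l(N, k) = N*k + k*N**2 (l(N, k) = N*k + N**2*k = N*k + k*N**2)
R(T, G) = 0 (R(T, G) = -T + T = 0)
R(1/(-13), 18)*l(15, -10) + 429 = 0*(15*(-10)*(1 + 15)) + 429 = 0*(15*(-10)*16) + 429 = 0*(-2400) + 429 = 0 + 429 = 429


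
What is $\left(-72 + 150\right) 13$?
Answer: $1014$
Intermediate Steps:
$\left(-72 + 150\right) 13 = 78 \cdot 13 = 1014$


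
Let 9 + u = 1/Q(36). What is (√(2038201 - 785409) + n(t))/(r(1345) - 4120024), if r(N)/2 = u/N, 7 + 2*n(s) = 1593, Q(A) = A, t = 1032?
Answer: -19198530/99745781363 - 48420*√313198/99745781363 ≈ -0.00046414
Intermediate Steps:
n(s) = 793 (n(s) = -7/2 + (½)*1593 = -7/2 + 1593/2 = 793)
u = -323/36 (u = -9 + 1/36 = -323/36 ≈ -8.9722)
r(N) = -323/(18*N) (r(N) = 2*(-323/(36*N)) = -323/(18*N))
(√(2038201 - 785409) + n(t))/(r(1345) - 4120024) = (√(2038201 - 785409) + 793)/(-323/18/1345 - 4120024) = (√1252792 + 793)/(-323/18*1/1345 - 4120024) = (2*√313198 + 793)/(-323/24210 - 4120024) = (793 + 2*√313198)/(-99745781363/24210) = (793 + 2*√313198)*(-24210/99745781363) = -19198530/99745781363 - 48420*√313198/99745781363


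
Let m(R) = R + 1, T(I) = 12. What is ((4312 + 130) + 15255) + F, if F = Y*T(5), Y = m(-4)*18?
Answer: 19049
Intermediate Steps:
m(R) = 1 + R
Y = -54 (Y = (1 - 4)*18 = -3*18 = -54)
F = -648 (F = -54*12 = -648)
((4312 + 130) + 15255) + F = ((4312 + 130) + 15255) - 648 = (4442 + 15255) - 648 = 19697 - 648 = 19049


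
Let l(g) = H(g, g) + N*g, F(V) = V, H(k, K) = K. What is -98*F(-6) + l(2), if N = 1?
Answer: 592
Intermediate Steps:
l(g) = 2*g (l(g) = g + 1*g = g + g = 2*g)
-98*F(-6) + l(2) = -98*(-6) + 2*2 = 588 + 4 = 592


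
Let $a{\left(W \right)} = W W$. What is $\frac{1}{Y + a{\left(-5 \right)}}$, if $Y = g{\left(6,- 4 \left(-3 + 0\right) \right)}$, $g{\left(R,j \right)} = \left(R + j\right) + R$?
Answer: $\frac{1}{49} \approx 0.020408$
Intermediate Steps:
$a{\left(W \right)} = W^{2}$
$g{\left(R,j \right)} = j + 2 R$
$Y = 24$ ($Y = - 4 \left(-3 + 0\right) + 2 \cdot 6 = \left(-4\right) \left(-3\right) + 12 = 12 + 12 = 24$)
$\frac{1}{Y + a{\left(-5 \right)}} = \frac{1}{24 + \left(-5\right)^{2}} = \frac{1}{24 + 25} = \frac{1}{49}$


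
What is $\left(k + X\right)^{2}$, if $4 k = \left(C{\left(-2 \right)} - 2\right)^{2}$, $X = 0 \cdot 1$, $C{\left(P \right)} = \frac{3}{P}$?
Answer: $\frac{2401}{256} \approx 9.3789$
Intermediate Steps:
$X = 0$
$k = \frac{49}{16}$ ($k = \frac{\left(\frac{3}{-2} - 2\right)^{2}}{4} = \frac{\left(3 \left(- \frac{1}{2}\right) - 2\right)^{2}}{4} = \frac{\left(- \frac{3}{2} - 2\right)^{2}}{4} = \frac{\left(- \frac{7}{2}\right)^{2}}{4} = \frac{1}{4} \cdot \frac{49}{4} = \frac{49}{16} \approx 3.0625$)
$\left(k + X\right)^{2} = \left(\frac{49}{16} + 0\right)^{2} = \left(\frac{49}{16}\right)^{2} = \frac{2401}{256}$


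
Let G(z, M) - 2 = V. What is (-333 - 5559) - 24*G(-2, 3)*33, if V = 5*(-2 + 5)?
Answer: -19356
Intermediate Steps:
V = 15 (V = 5*3 = 15)
G(z, M) = 17 (G(z, M) = 2 + 15 = 17)
(-333 - 5559) - 24*G(-2, 3)*33 = (-333 - 5559) - 24*17*33 = -5892 - 408*33 = -5892 - 13464 = -19356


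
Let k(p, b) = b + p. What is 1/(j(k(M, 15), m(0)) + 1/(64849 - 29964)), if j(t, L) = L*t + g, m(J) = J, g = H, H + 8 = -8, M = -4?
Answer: -34885/558159 ≈ -0.062500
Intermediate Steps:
H = -16 (H = -8 - 8 = -16)
g = -16
j(t, L) = -16 + L*t (j(t, L) = L*t - 16 = -16 + L*t)
1/(j(k(M, 15), m(0)) + 1/(64849 - 29964)) = 1/((-16 + 0*(15 - 4)) + 1/(64849 - 29964)) = 1/((-16 + 0*11) + 1/34885) = 1/((-16 + 0) + 1/34885) = 1/(-16 + 1/34885) = 1/(-558159/34885) = -34885/558159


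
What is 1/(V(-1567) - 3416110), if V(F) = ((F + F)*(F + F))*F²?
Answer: 1/24117701500374 ≈ 4.1463e-14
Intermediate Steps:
V(F) = 4*F⁴ (V(F) = ((2*F)*(2*F))*F² = (4*F²)*F² = 4*F⁴)
1/(V(-1567) - 3416110) = 1/(4*(-1567)⁴ - 3416110) = 1/(4*6029426229121 - 3416110) = 1/(24117704916484 - 3416110) = 1/24117701500374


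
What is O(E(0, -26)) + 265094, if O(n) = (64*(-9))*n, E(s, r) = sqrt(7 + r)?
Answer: 265094 - 576*I*sqrt(19) ≈ 2.6509e+5 - 2510.7*I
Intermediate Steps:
O(n) = -576*n
O(E(0, -26)) + 265094 = -576*sqrt(7 - 26) + 265094 = -576*I*sqrt(19) + 265094 = 265094 - 576*I*sqrt(19)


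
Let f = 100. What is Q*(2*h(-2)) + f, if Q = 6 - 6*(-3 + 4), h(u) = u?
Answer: 100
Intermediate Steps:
Q = 0 (Q = 6 - 6*1 = 6 - 6 = 0)
Q*(2*h(-2)) + f = 0*(2*(-2)) + 100 = 0*(-4) + 100 = 0 + 100 = 100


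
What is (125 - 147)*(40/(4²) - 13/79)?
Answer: -4059/79 ≈ -51.380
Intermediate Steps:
(125 - 147)*(40/(4²) - 13/79) = -22*(40/16 - 13*1/79) = -22*(40*(1/16) - 13/79) = -22*(5/2 - 13/79) = -22*369/158 = -4059/79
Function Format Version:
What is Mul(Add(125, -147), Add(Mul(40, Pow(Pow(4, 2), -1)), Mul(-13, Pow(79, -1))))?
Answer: Rational(-4059, 79) ≈ -51.380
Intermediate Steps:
Mul(Add(125, -147), Add(Mul(40, Pow(Pow(4, 2), -1)), Mul(-13, Pow(79, -1)))) = Mul(-22, Add(Mul(40, Pow(16, -1)), Mul(-13, Rational(1, 79)))) = Mul(-22, Add(Mul(40, Rational(1, 16)), Rational(-13, 79))) = Mul(-22, Add(Rational(5, 2), Rational(-13, 79))) = Mul(-22, Rational(369, 158)) = Rational(-4059, 79)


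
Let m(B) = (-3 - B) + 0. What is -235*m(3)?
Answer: 1410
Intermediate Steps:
m(B) = -3 - B
-235*m(3) = -235*(-3 - 1*3) = -235*(-3 - 3) = -235*(-6) = 1410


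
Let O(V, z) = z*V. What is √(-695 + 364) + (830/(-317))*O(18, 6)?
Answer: -89640/317 + I*√331 ≈ -282.78 + 18.193*I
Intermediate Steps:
O(V, z) = V*z
√(-695 + 364) + (830/(-317))*O(18, 6) = √(-695 + 364) + (830/(-317))*(18*6) = √(-331) + (830*(-1/317))*108 = I*√331 - 830/317*108 = I*√331 - 89640/317 = -89640/317 + I*√331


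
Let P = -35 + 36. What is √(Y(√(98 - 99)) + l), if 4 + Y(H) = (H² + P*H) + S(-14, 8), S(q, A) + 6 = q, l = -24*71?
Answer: √(-1729 + I) ≈ 0.012 + 41.581*I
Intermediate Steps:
l = -1704
S(q, A) = -6 + q
P = 1
Y(H) = -24 + H + H² (Y(H) = -4 + ((H² + 1*H) + (-6 - 14)) = -4 + ((H² + H) - 20) = -4 + ((H + H²) - 20) = -4 + (-20 + H + H²) = -24 + H + H²)
√(Y(√(98 - 99)) + l) = √((-24 + √(98 - 99) + (√(98 - 99))²) - 1704) = √((-24 + √(-1) + (√(-1))²) - 1704) = √((-24 + I + I²) - 1704) = √((-24 + I - 1) - 1704) = √((-25 + I) - 1704) = √(-1729 + I)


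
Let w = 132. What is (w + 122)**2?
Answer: 64516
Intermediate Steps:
(w + 122)**2 = (132 + 122)**2 = 254**2 = 64516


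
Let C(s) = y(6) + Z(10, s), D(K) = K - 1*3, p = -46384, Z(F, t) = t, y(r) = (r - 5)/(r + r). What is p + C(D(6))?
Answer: -556571/12 ≈ -46381.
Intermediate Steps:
y(r) = (-5 + r)/(2*r) (y(r) = (-5 + r)/((2*r)) = (-5 + r)*(1/(2*r)) = (-5 + r)/(2*r))
D(K) = -3 + K (D(K) = K - 3 = -3 + K)
C(s) = 1/12 + s (C(s) = (1/2)*(-5 + 6)/6 + s = (1/2)*(1/6)*1 + s = 1/12 + s)
p + C(D(6)) = -46384 + (1/12 + (-3 + 6)) = -46384 + (1/12 + 3) = -46384 + 37/12 = -556571/12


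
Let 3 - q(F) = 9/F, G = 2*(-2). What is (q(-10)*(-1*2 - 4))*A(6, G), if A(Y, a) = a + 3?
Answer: 117/5 ≈ 23.400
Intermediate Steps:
G = -4
A(Y, a) = 3 + a
q(F) = 3 - 9/F
(q(-10)*(-1*2 - 4))*A(6, G) = ((3 - 9/(-10))*(-1*2 - 4))*(3 - 4) = ((3 - 9*(-⅒))*(-2 - 4))*(-1) = ((3 + 9/10)*(-6))*(-1) = ((39/10)*(-6))*(-1) = -117/5*(-1) = 117/5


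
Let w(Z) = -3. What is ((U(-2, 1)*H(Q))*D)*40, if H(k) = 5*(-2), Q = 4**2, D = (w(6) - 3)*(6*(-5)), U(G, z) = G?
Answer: 144000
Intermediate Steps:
D = 180 (D = (-3 - 3)*(6*(-5)) = -6*(-30) = 180)
Q = 16
H(k) = -10
((U(-2, 1)*H(Q))*D)*40 = (-2*(-10)*180)*40 = (20*180)*40 = 3600*40 = 144000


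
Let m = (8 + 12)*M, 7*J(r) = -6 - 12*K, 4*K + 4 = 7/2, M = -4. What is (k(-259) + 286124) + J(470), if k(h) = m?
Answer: 4004607/14 ≈ 2.8604e+5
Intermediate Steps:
K = -1/8 (K = -1 + (7/2)/4 = -1 + (7*(1/2))/4 = -1 + (1/4)*(7/2) = -1 + 7/8 = -1/8 ≈ -0.12500)
J(r) = -9/14 (J(r) = (-6 - 12*(-1/8))/7 = (-6 + 3/2)/7 = (1/7)*(-9/2) = -9/14)
m = -80 (m = (8 + 12)*(-4) = 20*(-4) = -80)
k(h) = -80
(k(-259) + 286124) + J(470) = (-80 + 286124) - 9/14 = 286044 - 9/14 = 4004607/14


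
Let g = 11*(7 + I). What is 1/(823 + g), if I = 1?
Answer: 1/911 ≈ 0.0010977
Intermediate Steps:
g = 88 (g = 11*(7 + 1) = 11*8 = 88)
1/(823 + g) = 1/(823 + 88) = 1/911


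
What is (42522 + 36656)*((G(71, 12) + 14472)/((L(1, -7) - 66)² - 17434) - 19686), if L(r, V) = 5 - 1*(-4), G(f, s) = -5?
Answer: -22111278130106/14185 ≈ -1.5588e+9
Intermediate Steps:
L(r, V) = 9 (L(r, V) = 5 + 4 = 9)
(42522 + 36656)*((G(71, 12) + 14472)/((L(1, -7) - 66)² - 17434) - 19686) = (42522 + 36656)*((-5 + 14472)/((9 - 66)² - 17434) - 19686) = 79178*(14467/((-57)² - 17434) - 19686) = 79178*(14467/(3249 - 17434) - 19686) = 79178*(14467/(-14185) - 19686) = 79178*(14467*(-1/14185) - 19686) = 79178*(-14467/14185 - 19686) = 79178*(-279260377/14185) = -22111278130106/14185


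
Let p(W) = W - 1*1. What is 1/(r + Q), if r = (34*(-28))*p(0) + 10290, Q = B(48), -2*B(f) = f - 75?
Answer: 2/22511 ≈ 8.8845e-5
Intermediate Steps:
p(W) = -1 + W (p(W) = W - 1 = -1 + W)
B(f) = 75/2 - f/2 (B(f) = -(f - 75)/2 = -(-75 + f)/2 = 75/2 - f/2)
Q = 27/2 (Q = 75/2 - ½*48 = 75/2 - 24 = 27/2 ≈ 13.500)
r = 11242 (r = (34*(-28))*(-1 + 0) + 10290 = -952*(-1) + 10290 = 952 + 10290 = 11242)
1/(r + Q) = 1/(11242 + 27/2) = 1/(22511/2) = 2/22511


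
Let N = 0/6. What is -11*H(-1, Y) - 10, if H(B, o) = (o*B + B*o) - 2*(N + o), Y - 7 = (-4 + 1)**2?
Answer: 694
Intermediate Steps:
N = 0 (N = 0*(1/6) = 0)
Y = 16 (Y = 7 + (-4 + 1)**2 = 7 + (-3)**2 = 7 + 9 = 16)
H(B, o) = -2*o + 2*B*o (H(B, o) = (o*B + B*o) - 2*(0 + o) = (B*o + B*o) - 2*o = 2*B*o - 2*o = -2*o + 2*B*o)
-11*H(-1, Y) - 10 = -22*16*(-1 - 1) - 10 = -22*16*(-2) - 10 = -11*(-64) - 10 = 704 - 10 = 694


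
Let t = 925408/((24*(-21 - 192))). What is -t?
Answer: 115676/639 ≈ 181.03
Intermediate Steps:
t = -115676/639 (t = 925408/((24*(-213))) = 925408/(-5112) = 925408*(-1/5112) = -115676/639 ≈ -181.03)
-t = -1*(-115676/639) = 115676/639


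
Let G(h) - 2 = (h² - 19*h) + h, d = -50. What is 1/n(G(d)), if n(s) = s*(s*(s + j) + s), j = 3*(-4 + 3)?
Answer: 1/39350253600 ≈ 2.5413e-11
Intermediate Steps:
G(h) = 2 + h² - 18*h (G(h) = 2 + ((h² - 19*h) + h) = 2 + (h² - 18*h) = 2 + h² - 18*h)
j = -3 (j = 3*(-1) = -3)
n(s) = s*(s + s*(-3 + s)) (n(s) = s*(s*(s - 3) + s) = s*(s*(-3 + s) + s) = s*(s + s*(-3 + s)))
1/n(G(d)) = 1/((2 + (-50)² - 18*(-50))²*(-2 + (2 + (-50)² - 18*(-50)))) = 1/((2 + 2500 + 900)²*(-2 + (2 + 2500 + 900))) = 1/(3402²*(-2 + 3402)) = 1/(11573604*3400) = 1/39350253600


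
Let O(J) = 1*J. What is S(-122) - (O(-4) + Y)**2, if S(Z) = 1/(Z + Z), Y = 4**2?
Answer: -35137/244 ≈ -144.00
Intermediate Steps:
Y = 16
O(J) = J
S(Z) = 1/(2*Z)
S(-122) - (O(-4) + Y)**2 = (1/2)/(-122) - (-4 + 16)**2 = (1/2)*(-1/122) - 1*12**2 = -1/244 - 1*144 = -1/244 - 144 = -35137/244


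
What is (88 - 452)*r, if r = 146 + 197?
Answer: -124852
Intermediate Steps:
r = 343
(88 - 452)*r = (88 - 452)*343 = -364*343 = -124852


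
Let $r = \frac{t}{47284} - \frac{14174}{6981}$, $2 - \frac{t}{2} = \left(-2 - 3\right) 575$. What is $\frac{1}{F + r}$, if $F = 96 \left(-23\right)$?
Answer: $- \frac{165044802}{364733940187} \approx -0.00045251$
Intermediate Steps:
$F = -2208$
$t = 5754$ ($t = 4 - 2 \left(-2 - 3\right) 575 = 4 - 2 \left(\left(-5\right) 575\right) = 4 - -5750 = 4 + 5750 = 5754$)
$r = - \frac{315017371}{165044802}$ ($r = \frac{5754}{47284} - \frac{14174}{6981} = 5754 \cdot \frac{1}{47284} - \frac{14174}{6981} = \frac{2877}{23642} - \frac{14174}{6981} = - \frac{315017371}{165044802} \approx -1.9087$)
$\frac{1}{F + r} = \frac{1}{-2208 - \frac{315017371}{165044802}} = \frac{1}{- \frac{364733940187}{165044802}} = - \frac{165044802}{364733940187}$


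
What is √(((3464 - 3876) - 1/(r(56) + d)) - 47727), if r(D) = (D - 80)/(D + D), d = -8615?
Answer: 7*I*√14291875451741/120613 ≈ 219.41*I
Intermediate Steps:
r(D) = (-80 + D)/(2*D) (r(D) = (-80 + D)/((2*D)) = (-80 + D)*(1/(2*D)) = (-80 + D)/(2*D))
√(((3464 - 3876) - 1/(r(56) + d)) - 47727) = √(((3464 - 3876) - 1/((½)*(-80 + 56)/56 - 8615)) - 47727) = √((-412 - 1/((½)*(1/56)*(-24) - 8615)) - 47727) = √((-412 - 1/(-3/14 - 8615)) - 47727) = √((-412 - 1/(-120613/14)) - 47727) = √((-412 - 1*(-14/120613)) - 47727) = √((-412 + 14/120613) - 47727) = √(-49692542/120613 - 47727) = √(-5806189193/120613) = 7*I*√14291875451741/120613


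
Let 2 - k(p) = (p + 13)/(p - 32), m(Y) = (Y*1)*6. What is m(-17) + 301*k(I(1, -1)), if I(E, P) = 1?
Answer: 19714/31 ≈ 635.94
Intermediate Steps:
m(Y) = 6*Y (m(Y) = Y*6 = 6*Y)
k(p) = 2 - (13 + p)/(-32 + p) (k(p) = 2 - (p + 13)/(p - 32) = 2 - (13 + p)/(-32 + p))
m(-17) + 301*k(I(1, -1)) = 6*(-17) + 301*((-77 + 1)/(-32 + 1)) = -102 + 301*(-76/(-31)) = -102 + 301*(-1/31*(-76)) = -102 + 301*(76/31) = -102 + 22876/31 = 19714/31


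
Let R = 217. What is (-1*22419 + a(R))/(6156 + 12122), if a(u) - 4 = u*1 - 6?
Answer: -854/703 ≈ -1.2148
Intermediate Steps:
a(u) = -2 + u (a(u) = 4 + (u*1 - 6) = 4 + (u - 6) = 4 + (-6 + u) = -2 + u)
(-1*22419 + a(R))/(6156 + 12122) = (-1*22419 + (-2 + 217))/(6156 + 12122) = (-22419 + 215)/18278 = -22204*1/18278 = -854/703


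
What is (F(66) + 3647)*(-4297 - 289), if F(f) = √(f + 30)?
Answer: -16725142 - 18344*√6 ≈ -1.6770e+7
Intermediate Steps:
F(f) = √(30 + f)
(F(66) + 3647)*(-4297 - 289) = (√(30 + 66) + 3647)*(-4297 - 289) = (√96 + 3647)*(-4586) = (4*√6 + 3647)*(-4586) = (3647 + 4*√6)*(-4586) = -16725142 - 18344*√6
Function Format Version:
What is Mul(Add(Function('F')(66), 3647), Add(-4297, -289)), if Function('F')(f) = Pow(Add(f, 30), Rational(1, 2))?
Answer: Add(-16725142, Mul(-18344, Pow(6, Rational(1, 2)))) ≈ -1.6770e+7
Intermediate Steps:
Function('F')(f) = Pow(Add(30, f), Rational(1, 2))
Mul(Add(Function('F')(66), 3647), Add(-4297, -289)) = Mul(Add(Pow(Add(30, 66), Rational(1, 2)), 3647), Add(-4297, -289)) = Mul(Add(Pow(96, Rational(1, 2)), 3647), -4586) = Mul(Add(Mul(4, Pow(6, Rational(1, 2))), 3647), -4586) = Mul(Add(3647, Mul(4, Pow(6, Rational(1, 2)))), -4586) = Add(-16725142, Mul(-18344, Pow(6, Rational(1, 2))))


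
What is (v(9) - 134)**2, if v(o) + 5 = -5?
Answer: 20736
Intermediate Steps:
v(o) = -10 (v(o) = -5 - 5 = -10)
(v(9) - 134)**2 = (-10 - 134)**2 = (-144)**2 = 20736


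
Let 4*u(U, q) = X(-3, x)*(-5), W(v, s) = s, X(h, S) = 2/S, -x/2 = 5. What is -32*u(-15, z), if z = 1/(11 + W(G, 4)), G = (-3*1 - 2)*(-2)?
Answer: -8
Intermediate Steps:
x = -10 (x = -2*5 = -10)
G = 10 (G = (-3 - 2)*(-2) = -5*(-2) = 10)
z = 1/15 (z = 1/(11 + 4) = 1/15 ≈ 0.066667)
u(U, q) = ¼ (u(U, q) = ((2/(-10))*(-5))/4 = ((2*(-⅒))*(-5))/4 = (-⅕*(-5))/4 = (¼)*1 = ¼)
-32*u(-15, z) = -32*¼ = -8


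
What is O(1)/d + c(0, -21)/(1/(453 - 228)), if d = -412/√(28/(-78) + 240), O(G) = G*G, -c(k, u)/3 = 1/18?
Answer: -75/2 - √364494/16068 ≈ -37.538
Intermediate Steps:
c(k, u) = -⅙ (c(k, u) = -3/18 = -3*1/18 = -⅙)
O(G) = G²
d = -206*√364494/4673 (d = -412/√(28*(-1/78) + 240) = -412/√(-14/39 + 240) = -412*√364494/9346 = -206*√364494/4673 ≈ -26.614)
O(1)/d + c(0, -21)/(1/(453 - 228)) = 1²/((-206*√364494/4673)) - 1/(6*(1/(453 - 228))) = 1*(-√364494/16068) - 1/(6*(1/225)) = -√364494/16068 - 1/(6*1/225) = -√364494/16068 - ⅙*225 = -√364494/16068 - 75/2 = -75/2 - √364494/16068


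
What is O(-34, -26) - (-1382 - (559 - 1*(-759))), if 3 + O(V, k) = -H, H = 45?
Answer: 2652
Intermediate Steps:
O(V, k) = -48 (O(V, k) = -3 - 1*45 = -3 - 45 = -48)
O(-34, -26) - (-1382 - (559 - 1*(-759))) = -48 - (-1382 - (559 - 1*(-759))) = -48 - (-1382 - (559 + 759)) = -48 - (-1382 - 1*1318) = -48 - (-1382 - 1318) = -48 - 1*(-2700) = -48 + 2700 = 2652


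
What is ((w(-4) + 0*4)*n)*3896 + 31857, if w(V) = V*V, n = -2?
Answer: -92815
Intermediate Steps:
w(V) = V**2
((w(-4) + 0*4)*n)*3896 + 31857 = (((-4)**2 + 0*4)*(-2))*3896 + 31857 = ((16 + 0)*(-2))*3896 + 31857 = (16*(-2))*3896 + 31857 = -32*3896 + 31857 = -124672 + 31857 = -92815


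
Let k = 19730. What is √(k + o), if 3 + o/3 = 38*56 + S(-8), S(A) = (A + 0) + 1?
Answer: 2*√6521 ≈ 161.51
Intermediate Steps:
S(A) = 1 + A (S(A) = A + 1 = 1 + A)
o = 6354 (o = -9 + 3*(38*56 + (1 - 8)) = -9 + 3*(2128 - 7) = -9 + 3*2121 = -9 + 6363 = 6354)
√(k + o) = √(19730 + 6354) = √26084 = 2*√6521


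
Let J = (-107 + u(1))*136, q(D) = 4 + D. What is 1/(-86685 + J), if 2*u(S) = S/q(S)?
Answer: -5/506117 ≈ -9.8791e-6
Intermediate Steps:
u(S) = S/(2*(4 + S)) (u(S) = (S/(4 + S))/2 = S/(2*(4 + S)))
J = -72692/5 (J = (-107 + (½)*1/(4 + 1))*136 = (-107 + (½)*1/5)*136 = (-107 + (½)*1*(⅕))*136 = (-107 + ⅒)*136 = -1069/10*136 = -72692/5 ≈ -14538.)
1/(-86685 + J) = 1/(-86685 - 72692/5) = 1/(-506117/5) = -5/506117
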